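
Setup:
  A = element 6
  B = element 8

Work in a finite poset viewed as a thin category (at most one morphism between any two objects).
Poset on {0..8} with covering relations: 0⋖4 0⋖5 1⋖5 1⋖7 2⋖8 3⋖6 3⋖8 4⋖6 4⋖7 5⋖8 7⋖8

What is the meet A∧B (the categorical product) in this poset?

{x : x≤A ∧ x≤B} = {0,3,4}  (A=6, B=8)
  maximal lower bounds 3 and 4 are incomparable: neither 3≤4 nor 4≤3
→ no greatest lower bound exists

Answer: NO MEET EXISTS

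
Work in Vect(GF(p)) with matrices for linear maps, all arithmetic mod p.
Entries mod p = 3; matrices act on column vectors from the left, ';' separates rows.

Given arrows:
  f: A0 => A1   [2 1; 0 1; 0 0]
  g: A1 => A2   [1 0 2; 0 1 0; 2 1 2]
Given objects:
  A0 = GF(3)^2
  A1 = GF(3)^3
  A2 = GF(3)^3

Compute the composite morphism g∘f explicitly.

  e0=(1,0) f=>(2,0,0) g=>(2,0,1)
  e1=(0,1) f=>(1,1,0) g=>(1,1,0)
⟦path⟧: [2 1; 0 1; 1 0]

Answer: [2 1; 0 1; 1 0]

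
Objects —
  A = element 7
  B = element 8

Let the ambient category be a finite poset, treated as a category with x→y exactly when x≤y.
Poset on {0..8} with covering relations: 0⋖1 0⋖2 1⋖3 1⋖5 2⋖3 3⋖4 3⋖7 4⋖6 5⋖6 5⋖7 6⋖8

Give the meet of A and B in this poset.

Answer: NO MEET EXISTS

Trace:
Lower bounds of A=7 and B=8: {0,1,2,3,5}
  maximal lower bounds 3 and 5 are incomparable: neither 3<=5 nor 5<=3
→ no greatest lower bound exists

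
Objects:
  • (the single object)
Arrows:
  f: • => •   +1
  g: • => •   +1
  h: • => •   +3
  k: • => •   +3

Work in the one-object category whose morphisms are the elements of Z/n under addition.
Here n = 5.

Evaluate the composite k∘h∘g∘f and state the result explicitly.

  0 +1≡1 +1≡2 +3≡0 +3≡3  (mod 5)
composite: +3

Answer: +3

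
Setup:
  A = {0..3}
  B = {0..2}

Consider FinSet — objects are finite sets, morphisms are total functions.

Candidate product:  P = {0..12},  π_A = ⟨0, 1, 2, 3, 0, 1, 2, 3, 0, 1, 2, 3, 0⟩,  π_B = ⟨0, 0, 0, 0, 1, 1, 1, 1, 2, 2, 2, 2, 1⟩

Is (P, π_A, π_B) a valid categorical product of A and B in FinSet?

|A|·|B| = 4·3 = 12;  |P| = 13
  → cardinalities differ; no bijection possible.

Answer: NOT A VALID PRODUCT — |P|=13 ≠ |A|·|B|=12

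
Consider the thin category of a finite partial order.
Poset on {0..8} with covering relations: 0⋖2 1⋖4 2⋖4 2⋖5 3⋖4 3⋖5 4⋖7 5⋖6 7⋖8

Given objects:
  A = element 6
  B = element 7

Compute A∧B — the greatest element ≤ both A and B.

Answer: NO MEET EXISTS

Trace:
{x : x⊑A ∧ x⊑B} = {0,2,3}  (A=6, B=7)
  maximal lower bounds 2 and 3 are incomparable: neither 2⊑3 nor 3⊑2
→ no greatest lower bound exists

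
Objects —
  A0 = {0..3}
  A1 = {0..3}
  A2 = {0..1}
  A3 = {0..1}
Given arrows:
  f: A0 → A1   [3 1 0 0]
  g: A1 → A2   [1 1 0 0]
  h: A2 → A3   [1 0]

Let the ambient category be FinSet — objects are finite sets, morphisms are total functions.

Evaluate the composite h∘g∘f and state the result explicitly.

  0 f→3 g→0 h→1
  1 f→1 g→1 h→0
  2 f→0 g→1 h→0
  3 f→0 g→1 h→0
⟦path⟧: [1 0 0 0]

Answer: [1 0 0 0]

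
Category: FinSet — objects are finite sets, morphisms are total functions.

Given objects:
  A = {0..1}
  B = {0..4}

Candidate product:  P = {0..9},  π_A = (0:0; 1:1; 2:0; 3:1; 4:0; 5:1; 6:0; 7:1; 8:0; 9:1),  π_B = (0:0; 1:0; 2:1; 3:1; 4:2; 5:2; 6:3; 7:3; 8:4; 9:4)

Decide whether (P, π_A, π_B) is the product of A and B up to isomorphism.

|A|·|B| = 2·5 = 10;  |P| = 10
Check the pairing map k ↦ (π_A(k), π_B(k)):
  0 : (0,0)
  1 : (1,0)
  2 : (0,1)
  3 : (1,1)
  4 : (0,2)
  5 : (1,2)
  6 : (0,3)
  7 : (1,3)
  8 : (0,4)
  9 : (1,4)
distinct pairs in image: 10 / 10 needed
  → bijection onto A×B; projections well-typed.

Answer: VALID PRODUCT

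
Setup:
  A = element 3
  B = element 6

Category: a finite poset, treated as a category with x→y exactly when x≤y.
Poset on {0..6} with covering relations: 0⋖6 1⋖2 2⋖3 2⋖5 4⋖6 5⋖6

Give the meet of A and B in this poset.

Answer: A∧B = 2

Derivation:
Lower bounds of A=3 and B=6: {1,2}
  1 <= 2
  2 <= 2
glb = 2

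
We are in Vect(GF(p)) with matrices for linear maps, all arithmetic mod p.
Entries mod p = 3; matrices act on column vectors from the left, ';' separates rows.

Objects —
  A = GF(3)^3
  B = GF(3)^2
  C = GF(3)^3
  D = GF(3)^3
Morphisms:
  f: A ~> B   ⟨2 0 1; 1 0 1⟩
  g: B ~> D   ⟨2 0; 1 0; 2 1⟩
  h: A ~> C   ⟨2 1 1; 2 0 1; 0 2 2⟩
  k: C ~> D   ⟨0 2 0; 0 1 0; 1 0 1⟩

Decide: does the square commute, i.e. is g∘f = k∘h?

Along f;g (path 1):
  e0=(1,0,0) f~>(2,1) g~>(1,2,2)
  e1=(0,1,0) f~>(0,0) g~>(0,0,0)
  e2=(0,0,1) f~>(1,1) g~>(2,1,0)
  composite₁ = ⟨1 0 2; 2 0 1; 2 0 0⟩
Along h;k (path 2):
  e0=(1,0,0) h~>(2,2,0) k~>(1,2,2)
  e1=(0,1,0) h~>(1,0,2) k~>(0,0,0)
  e2=(0,0,1) h~>(1,1,2) k~>(2,1,0)
  composite₂ = ⟨1 0 2; 2 0 1; 2 0 0⟩
Equal? equal; square commutes

Answer: COMMUTES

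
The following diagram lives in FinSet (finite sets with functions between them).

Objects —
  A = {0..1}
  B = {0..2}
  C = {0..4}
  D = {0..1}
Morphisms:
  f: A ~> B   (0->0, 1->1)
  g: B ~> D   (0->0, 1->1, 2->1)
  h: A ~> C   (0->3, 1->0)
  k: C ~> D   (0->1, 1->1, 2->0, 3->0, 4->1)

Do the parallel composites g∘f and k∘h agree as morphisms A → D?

Answer: COMMUTES

Work:
1) trace f;g:
  0 f~>0 g~>0
  1 f~>1 g~>1
  composite₁ = (0->0, 1->1)
2) trace h;k:
  0 h~>3 k~>0
  1 h~>0 k~>1
  composite₂ = (0->0, 1->1)
Equal? same morphism ✓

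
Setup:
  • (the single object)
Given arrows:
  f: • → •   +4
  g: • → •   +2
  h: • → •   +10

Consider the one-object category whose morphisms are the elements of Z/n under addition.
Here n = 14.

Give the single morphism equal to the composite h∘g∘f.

Answer: +2

Derivation:
  0 +4≡4 +2≡6 +10≡2  (mod 14)
result: +2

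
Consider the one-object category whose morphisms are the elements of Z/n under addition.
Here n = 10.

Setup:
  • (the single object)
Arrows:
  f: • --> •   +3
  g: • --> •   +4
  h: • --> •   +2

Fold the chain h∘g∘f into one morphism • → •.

  0 +3≡3 +4≡7 +2≡9  (mod 10)
⟦path⟧: +9

Answer: +9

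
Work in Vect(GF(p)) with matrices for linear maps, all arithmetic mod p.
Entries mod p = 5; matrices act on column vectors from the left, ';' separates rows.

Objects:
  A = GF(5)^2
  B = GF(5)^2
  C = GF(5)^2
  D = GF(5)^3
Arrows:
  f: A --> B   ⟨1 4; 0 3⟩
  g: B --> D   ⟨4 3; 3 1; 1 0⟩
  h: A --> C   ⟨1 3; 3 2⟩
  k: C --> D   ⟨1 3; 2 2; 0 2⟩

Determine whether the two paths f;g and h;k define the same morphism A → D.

Path 1 = f;g:
  e0=⟨1,0⟩ f-->⟨1,0⟩ g-->⟨4,3,1⟩
  e1=⟨0,1⟩ f-->⟨4,3⟩ g-->⟨0,0,4⟩
  result₁ = ⟨4 0; 3 0; 1 4⟩
Path 2 = h;k:
  e0=⟨1,0⟩ h-->⟨1,3⟩ k-->⟨0,3,1⟩
  e1=⟨0,1⟩ h-->⟨3,2⟩ k-->⟨4,0,4⟩
  result₂ = ⟨0 4; 3 0; 1 4⟩
Equal? NO — does not commute

Answer: DOES NOT COMMUTE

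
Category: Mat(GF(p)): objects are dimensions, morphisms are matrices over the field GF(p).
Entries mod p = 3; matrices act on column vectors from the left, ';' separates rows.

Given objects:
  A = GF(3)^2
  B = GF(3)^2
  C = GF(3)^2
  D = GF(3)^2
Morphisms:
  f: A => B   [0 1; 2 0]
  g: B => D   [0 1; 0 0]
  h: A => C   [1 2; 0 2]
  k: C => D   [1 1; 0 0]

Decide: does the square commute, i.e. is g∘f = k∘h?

Answer: DOES NOT COMMUTE

Work:
Path 1 = f;g:
  e0=(1,0) f=>(0,2) g=>(2,0)
  e1=(0,1) f=>(1,0) g=>(0,0)
  composite₁ = [2 0; 0 0]
Path 2 = h;k:
  e0=(1,0) h=>(1,0) k=>(1,0)
  e1=(0,1) h=>(2,2) k=>(1,0)
  composite₂ = [1 1; 0 0]
Equal? distinct morphisms ✗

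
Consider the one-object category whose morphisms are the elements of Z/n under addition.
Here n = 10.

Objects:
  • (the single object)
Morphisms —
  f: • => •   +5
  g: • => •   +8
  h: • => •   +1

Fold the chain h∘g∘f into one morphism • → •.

Answer: +4

Work:
  0 +5≡5 +8≡3 +1≡4  (mod 10)
⟦path⟧: +4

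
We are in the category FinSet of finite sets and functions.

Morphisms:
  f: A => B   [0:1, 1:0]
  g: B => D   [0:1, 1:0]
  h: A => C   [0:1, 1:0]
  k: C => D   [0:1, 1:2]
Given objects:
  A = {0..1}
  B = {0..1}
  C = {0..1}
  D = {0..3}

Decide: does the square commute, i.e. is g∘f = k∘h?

Along f;g (path 1):
  0 f=>1 g=>0
  1 f=>0 g=>1
  ⟦path⟧₁ = [0:0, 1:1]
Along h;k (path 2):
  0 h=>1 k=>2
  1 h=>0 k=>1
  ⟦path⟧₂ = [0:2, 1:1]
Equal? differ; not commutative

Answer: DOES NOT COMMUTE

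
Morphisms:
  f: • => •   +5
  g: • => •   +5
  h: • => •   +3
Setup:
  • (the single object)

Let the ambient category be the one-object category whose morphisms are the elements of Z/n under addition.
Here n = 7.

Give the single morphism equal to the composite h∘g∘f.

  0 +5≡5 +5≡3 +3≡6  (mod 7)
⟦path⟧: +6

Answer: +6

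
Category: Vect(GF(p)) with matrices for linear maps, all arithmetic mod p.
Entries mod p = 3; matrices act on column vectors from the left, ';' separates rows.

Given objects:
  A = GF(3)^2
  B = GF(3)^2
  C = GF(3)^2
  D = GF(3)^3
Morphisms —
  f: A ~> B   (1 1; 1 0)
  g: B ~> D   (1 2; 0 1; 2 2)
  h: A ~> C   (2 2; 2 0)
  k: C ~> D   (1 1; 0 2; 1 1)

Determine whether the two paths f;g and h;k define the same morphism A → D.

Path 1 = f;g:
  e0=(1,0) f~>(1,1) g~>(0,1,1)
  e1=(0,1) f~>(1,0) g~>(1,0,2)
  result₁ = (0 1; 1 0; 1 2)
Path 2 = h;k:
  e0=(1,0) h~>(2,2) k~>(1,1,1)
  e1=(0,1) h~>(2,0) k~>(2,0,2)
  result₂ = (1 2; 1 0; 1 2)
Equal? distinct morphisms ✗

Answer: DOES NOT COMMUTE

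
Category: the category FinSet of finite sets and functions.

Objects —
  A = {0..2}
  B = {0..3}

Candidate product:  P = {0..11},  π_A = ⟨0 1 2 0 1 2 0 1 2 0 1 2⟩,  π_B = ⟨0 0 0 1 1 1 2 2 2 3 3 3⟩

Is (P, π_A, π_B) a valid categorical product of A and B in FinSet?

|A|·|B| = 3·4 = 12;  |P| = 12
Check the pairing map k ↦ (π_A(k), π_B(k)):
  0 ↦ (0,0)
  1 ↦ (1,0)
  2 ↦ (2,0)
  3 ↦ (0,1)
  4 ↦ (1,1)
  5 ↦ (2,1)
  6 ↦ (0,2)
  7 ↦ (1,2)
  8 ↦ (2,2)
  9 ↦ (0,3)
  10 ↦ (1,3)
  11 ↦ (2,3)
distinct pairs in image: 12 / 12 needed
  → bijection onto A×B; projections well-typed.

Answer: VALID PRODUCT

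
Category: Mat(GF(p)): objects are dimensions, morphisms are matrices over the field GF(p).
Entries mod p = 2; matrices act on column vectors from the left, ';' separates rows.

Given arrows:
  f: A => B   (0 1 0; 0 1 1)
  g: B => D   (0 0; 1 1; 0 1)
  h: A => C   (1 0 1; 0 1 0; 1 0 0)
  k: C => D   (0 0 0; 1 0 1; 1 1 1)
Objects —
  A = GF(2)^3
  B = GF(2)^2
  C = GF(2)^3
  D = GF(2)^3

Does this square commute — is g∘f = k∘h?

Answer: COMMUTES

Work:
Path 1 = f;g:
  e0=[1,0,0] f=>[0,0] g=>[0,0,0]
  e1=[0,1,0] f=>[1,1] g=>[0,0,1]
  e2=[0,0,1] f=>[0,1] g=>[0,1,1]
  composite₁ = (0 0 0; 0 0 1; 0 1 1)
Path 2 = h;k:
  e0=[1,0,0] h=>[1,0,1] k=>[0,0,0]
  e1=[0,1,0] h=>[0,1,0] k=>[0,0,1]
  e2=[0,0,1] h=>[1,0,0] k=>[0,1,1]
  composite₂ = (0 0 0; 0 0 1; 0 1 1)
Equal? same morphism ✓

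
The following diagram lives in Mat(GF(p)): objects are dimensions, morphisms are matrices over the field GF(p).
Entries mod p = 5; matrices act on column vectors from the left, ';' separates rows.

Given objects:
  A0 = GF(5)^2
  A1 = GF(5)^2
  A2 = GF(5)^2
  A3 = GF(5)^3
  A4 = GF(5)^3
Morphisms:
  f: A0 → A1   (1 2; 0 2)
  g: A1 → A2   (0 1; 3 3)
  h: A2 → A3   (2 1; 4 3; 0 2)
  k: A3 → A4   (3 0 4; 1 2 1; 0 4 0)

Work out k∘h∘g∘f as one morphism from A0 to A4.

Answer: (3 4; 2 3; 1 1)

Work:
  e0=[1,0] f→[1,0] g→[0,3] h→[3,4,1] k→[3,2,1]
  e1=[0,1] f→[2,2] g→[2,2] h→[1,4,4] k→[4,3,1]
composite: (3 4; 2 3; 1 1)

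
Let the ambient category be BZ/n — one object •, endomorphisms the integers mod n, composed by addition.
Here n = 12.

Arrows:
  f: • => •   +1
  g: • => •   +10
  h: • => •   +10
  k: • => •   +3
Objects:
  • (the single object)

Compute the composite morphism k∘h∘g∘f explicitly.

  0 +1≡1 +10≡11 +10≡9 +3≡0  (mod 12)
composite: +0

Answer: +0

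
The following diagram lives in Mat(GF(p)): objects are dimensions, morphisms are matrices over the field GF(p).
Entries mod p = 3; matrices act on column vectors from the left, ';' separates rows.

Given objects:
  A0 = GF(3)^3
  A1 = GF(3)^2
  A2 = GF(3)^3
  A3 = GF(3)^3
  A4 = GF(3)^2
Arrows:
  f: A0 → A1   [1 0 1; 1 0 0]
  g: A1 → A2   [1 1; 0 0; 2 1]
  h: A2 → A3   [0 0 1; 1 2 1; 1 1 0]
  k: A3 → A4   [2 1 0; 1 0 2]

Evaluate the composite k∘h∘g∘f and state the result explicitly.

Answer: [2 0 1; 1 0 1]

Work:
  e0=⟨1,0,0⟩ f→⟨1,1⟩ g→⟨2,0,0⟩ h→⟨0,2,2⟩ k→⟨2,1⟩
  e1=⟨0,1,0⟩ f→⟨0,0⟩ g→⟨0,0,0⟩ h→⟨0,0,0⟩ k→⟨0,0⟩
  e2=⟨0,0,1⟩ f→⟨1,0⟩ g→⟨1,0,2⟩ h→⟨2,0,1⟩ k→⟨1,1⟩
result: [2 0 1; 1 0 1]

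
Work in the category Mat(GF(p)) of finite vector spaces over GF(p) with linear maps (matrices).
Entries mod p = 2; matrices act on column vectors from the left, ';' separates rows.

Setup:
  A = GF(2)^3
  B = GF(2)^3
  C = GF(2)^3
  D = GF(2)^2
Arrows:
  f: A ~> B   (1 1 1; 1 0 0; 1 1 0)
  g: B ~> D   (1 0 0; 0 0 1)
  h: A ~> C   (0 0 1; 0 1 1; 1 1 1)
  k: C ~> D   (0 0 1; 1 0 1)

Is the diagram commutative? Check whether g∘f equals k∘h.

Answer: COMMUTES

Derivation:
1) trace f;g:
  e0=⟨1,0,0⟩ f~>⟨1,1,1⟩ g~>⟨1,1⟩
  e1=⟨0,1,0⟩ f~>⟨1,0,1⟩ g~>⟨1,1⟩
  e2=⟨0,0,1⟩ f~>⟨1,0,0⟩ g~>⟨1,0⟩
  ⟦path⟧₁ = (1 1 1; 1 1 0)
2) trace h;k:
  e0=⟨1,0,0⟩ h~>⟨0,0,1⟩ k~>⟨1,1⟩
  e1=⟨0,1,0⟩ h~>⟨0,1,1⟩ k~>⟨1,1⟩
  e2=⟨0,0,1⟩ h~>⟨1,1,1⟩ k~>⟨1,0⟩
  ⟦path⟧₂ = (1 1 1; 1 1 0)
Equal? YES — commutes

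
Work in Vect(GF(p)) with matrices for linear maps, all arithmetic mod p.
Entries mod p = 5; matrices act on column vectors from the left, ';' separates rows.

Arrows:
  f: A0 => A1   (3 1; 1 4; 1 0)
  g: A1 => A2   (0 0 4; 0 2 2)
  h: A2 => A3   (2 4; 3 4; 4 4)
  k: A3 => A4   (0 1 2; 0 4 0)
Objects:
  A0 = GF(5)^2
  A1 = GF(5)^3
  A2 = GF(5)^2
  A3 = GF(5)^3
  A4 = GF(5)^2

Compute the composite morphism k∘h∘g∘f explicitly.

  e0=⟨1,0⟩ f=>⟨3,1,1⟩ g=>⟨4,4⟩ h=>⟨4,3,2⟩ k=>⟨2,2⟩
  e1=⟨0,1⟩ f=>⟨1,4,0⟩ g=>⟨0,3⟩ h=>⟨2,2,2⟩ k=>⟨1,3⟩
result: (2 1; 2 3)

Answer: (2 1; 2 3)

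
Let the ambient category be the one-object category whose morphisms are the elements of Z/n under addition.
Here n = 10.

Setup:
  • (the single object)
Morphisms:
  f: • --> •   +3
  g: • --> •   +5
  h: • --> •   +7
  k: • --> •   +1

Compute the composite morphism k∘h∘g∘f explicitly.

Answer: +6

Trace:
  0 +3≡3 +5≡8 +7≡5 +1≡6  (mod 10)
⟦path⟧: +6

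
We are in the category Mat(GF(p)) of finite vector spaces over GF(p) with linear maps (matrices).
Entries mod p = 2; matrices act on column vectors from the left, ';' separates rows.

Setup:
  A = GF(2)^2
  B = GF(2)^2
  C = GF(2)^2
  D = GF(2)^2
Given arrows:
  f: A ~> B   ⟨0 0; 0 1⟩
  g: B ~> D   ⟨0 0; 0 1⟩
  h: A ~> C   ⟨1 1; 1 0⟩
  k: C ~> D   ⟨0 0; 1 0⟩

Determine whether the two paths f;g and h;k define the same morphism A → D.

Answer: DOES NOT COMMUTE

Work:
Along f;g (path 1):
  e0=[1,0] f~>[0,0] g~>[0,0]
  e1=[0,1] f~>[0,1] g~>[0,1]
  result₁ = ⟨0 0; 0 1⟩
Along h;k (path 2):
  e0=[1,0] h~>[1,1] k~>[0,1]
  e1=[0,1] h~>[1,0] k~>[0,1]
  result₂ = ⟨0 0; 1 1⟩
Equal? NO — does not commute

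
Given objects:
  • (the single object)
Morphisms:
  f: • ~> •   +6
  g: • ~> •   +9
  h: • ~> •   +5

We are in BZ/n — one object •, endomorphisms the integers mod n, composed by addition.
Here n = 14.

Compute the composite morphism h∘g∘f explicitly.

  0 +6≡6 +9≡1 +5≡6  (mod 14)
⟦path⟧: +6

Answer: +6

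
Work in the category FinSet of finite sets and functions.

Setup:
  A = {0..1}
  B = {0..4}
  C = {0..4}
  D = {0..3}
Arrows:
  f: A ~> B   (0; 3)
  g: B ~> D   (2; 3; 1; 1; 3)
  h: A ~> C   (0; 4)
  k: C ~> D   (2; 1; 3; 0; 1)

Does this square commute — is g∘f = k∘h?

1) trace f;g:
  0 f~>0 g~>2
  1 f~>3 g~>1
  result₁ = (2; 1)
2) trace h;k:
  0 h~>0 k~>2
  1 h~>4 k~>1
  result₂ = (2; 1)
Equal? YES — commutes

Answer: COMMUTES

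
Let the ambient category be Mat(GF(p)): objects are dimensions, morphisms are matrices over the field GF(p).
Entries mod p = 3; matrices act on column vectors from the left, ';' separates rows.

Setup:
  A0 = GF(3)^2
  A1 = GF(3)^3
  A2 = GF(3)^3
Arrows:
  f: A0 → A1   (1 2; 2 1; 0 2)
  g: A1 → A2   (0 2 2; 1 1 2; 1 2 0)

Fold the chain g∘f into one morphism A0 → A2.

  e0=(1,0) f→(1,2,0) g→(1,0,2)
  e1=(0,1) f→(2,1,2) g→(0,1,1)
composite: (1 0; 0 1; 2 1)

Answer: (1 0; 0 1; 2 1)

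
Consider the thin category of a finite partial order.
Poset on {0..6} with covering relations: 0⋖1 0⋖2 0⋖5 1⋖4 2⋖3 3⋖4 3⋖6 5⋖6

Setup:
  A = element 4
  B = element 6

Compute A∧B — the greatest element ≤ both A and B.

Answer: A∧B = 3

Trace:
{x : x<=A ∧ x<=B} = {0,2,3}  (A=4, B=6)
  0 <= 3
  2 <= 3
  3 <= 3
glb = 3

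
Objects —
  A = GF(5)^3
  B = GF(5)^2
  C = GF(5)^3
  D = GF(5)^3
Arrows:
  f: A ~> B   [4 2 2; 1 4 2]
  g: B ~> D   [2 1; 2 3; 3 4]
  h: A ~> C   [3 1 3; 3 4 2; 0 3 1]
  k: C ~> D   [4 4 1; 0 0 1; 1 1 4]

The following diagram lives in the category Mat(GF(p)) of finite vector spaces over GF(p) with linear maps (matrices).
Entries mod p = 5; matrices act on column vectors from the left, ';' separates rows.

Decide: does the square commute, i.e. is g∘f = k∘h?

Answer: DOES NOT COMMUTE

Derivation:
Path 1 = f;g:
  e0=[1,0,0] f~>[4,1] g~>[4,1,1]
  e1=[0,1,0] f~>[2,4] g~>[3,1,2]
  e2=[0,0,1] f~>[2,2] g~>[1,0,4]
  result₁ = [4 3 1; 1 1 0; 1 2 4]
Path 2 = h;k:
  e0=[1,0,0] h~>[3,3,0] k~>[4,0,1]
  e1=[0,1,0] h~>[1,4,3] k~>[3,3,2]
  e2=[0,0,1] h~>[3,2,1] k~>[1,1,4]
  result₂ = [4 3 1; 0 3 1; 1 2 4]
Equal? distinct morphisms ✗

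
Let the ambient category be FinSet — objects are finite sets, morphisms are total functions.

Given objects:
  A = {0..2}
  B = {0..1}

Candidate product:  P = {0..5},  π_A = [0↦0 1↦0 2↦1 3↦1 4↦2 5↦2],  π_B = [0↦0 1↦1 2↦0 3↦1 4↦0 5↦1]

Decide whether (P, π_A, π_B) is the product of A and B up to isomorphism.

Answer: VALID PRODUCT

Derivation:
|A|·|B| = 3·2 = 6;  |P| = 6
Check the pairing map k ↦ (π_A(k), π_B(k)):
  0 ↦ (0,0)
  1 ↦ (0,1)
  2 ↦ (1,0)
  3 ↦ (1,1)
  4 ↦ (2,0)
  5 ↦ (2,1)
distinct pairs in image: 6 / 6 needed
  → bijection onto A×B; projections well-typed.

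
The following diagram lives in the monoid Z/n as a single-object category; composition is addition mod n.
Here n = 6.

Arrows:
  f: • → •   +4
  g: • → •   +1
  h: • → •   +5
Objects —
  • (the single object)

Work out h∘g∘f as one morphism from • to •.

  0 +4≡4 +1≡5 +5≡4  (mod 6)
result: +4

Answer: +4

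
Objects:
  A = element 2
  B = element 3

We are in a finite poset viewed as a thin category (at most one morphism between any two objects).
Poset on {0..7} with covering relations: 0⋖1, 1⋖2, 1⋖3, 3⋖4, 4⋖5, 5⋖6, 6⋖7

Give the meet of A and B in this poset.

Answer: A∧B = 1

Trace:
Lower bounds of A=2 and B=3: {0,1}
  0 <= 1
  1 <= 1
glb = 1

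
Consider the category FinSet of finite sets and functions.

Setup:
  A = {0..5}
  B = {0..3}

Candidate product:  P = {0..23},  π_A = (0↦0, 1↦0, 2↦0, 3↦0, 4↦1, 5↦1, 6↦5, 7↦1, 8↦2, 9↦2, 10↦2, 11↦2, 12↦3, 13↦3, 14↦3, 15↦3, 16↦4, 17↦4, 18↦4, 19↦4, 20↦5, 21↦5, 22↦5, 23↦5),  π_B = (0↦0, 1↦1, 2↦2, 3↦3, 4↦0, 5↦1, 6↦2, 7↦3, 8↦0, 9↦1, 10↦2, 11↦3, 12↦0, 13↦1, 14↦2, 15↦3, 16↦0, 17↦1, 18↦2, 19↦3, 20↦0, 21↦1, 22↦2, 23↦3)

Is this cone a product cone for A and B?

Answer: NOT A VALID PRODUCT — duplicate pair at indices 22,6

Work:
|A|·|B| = 6·4 = 24;  |P| = 24
Check the pairing map k ↦ (π_A(k), π_B(k)):
  0 ↦ (0,0)
  1 ↦ (0,1)
  2 ↦ (0,2)
  3 ↦ (0,3)
  4 ↦ (1,0)
  5 ↦ (1,1)
  6 ↦ (5,2)
  7 ↦ (1,3)
  8 ↦ (2,0)
  9 ↦ (2,1)
  10 ↦ (2,2)
  11 ↦ (2,3)
  12 ↦ (3,0)
  13 ↦ (3,1)
  14 ↦ (3,2)
  15 ↦ (3,3)
  16 ↦ (4,0)
  17 ↦ (4,1)
  18 ↦ (4,2)
  19 ↦ (4,3)
  20 ↦ (5,0)
  21 ↦ (5,1)
  22 ↦ (5,2)  ✗ repeats pair of k=6
  23 ↦ (5,3)
distinct pairs in image: 23 / 24 needed
  → (5,2) hit at k=6 and k=22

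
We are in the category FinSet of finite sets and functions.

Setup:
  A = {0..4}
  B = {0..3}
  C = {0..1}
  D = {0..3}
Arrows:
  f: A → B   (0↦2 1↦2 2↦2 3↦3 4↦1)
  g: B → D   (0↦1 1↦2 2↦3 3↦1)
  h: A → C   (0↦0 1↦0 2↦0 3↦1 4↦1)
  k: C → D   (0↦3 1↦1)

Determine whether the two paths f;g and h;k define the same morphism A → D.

Answer: DOES NOT COMMUTE

Work:
1) trace f;g:
  0 f→2 g→3
  1 f→2 g→3
  2 f→2 g→3
  3 f→3 g→1
  4 f→1 g→2
  result₁ = (0↦3 1↦3 2↦3 3↦1 4↦2)
2) trace h;k:
  0 h→0 k→3
  1 h→0 k→3
  2 h→0 k→3
  3 h→1 k→1
  4 h→1 k→1
  result₂ = (0↦3 1↦3 2↦3 3↦1 4↦1)
Equal? distinct morphisms ✗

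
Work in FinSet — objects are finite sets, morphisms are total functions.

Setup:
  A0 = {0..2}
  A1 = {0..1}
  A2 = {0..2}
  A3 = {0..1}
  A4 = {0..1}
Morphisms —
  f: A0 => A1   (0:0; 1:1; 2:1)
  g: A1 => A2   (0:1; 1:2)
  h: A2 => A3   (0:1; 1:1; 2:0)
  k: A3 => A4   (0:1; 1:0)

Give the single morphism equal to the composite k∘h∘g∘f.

  0 f=>0 g=>1 h=>1 k=>0
  1 f=>1 g=>2 h=>0 k=>1
  2 f=>1 g=>2 h=>0 k=>1
⟦path⟧: (0:0; 1:1; 2:1)

Answer: (0:0; 1:1; 2:1)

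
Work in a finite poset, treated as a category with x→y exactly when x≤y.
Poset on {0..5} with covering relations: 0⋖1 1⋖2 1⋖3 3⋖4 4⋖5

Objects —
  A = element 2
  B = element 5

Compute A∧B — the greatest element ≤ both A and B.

Answer: A∧B = 1

Work:
Common predecessors of 2,5: {0,1}
  0 <= 1
  1 <= 1
glb = 1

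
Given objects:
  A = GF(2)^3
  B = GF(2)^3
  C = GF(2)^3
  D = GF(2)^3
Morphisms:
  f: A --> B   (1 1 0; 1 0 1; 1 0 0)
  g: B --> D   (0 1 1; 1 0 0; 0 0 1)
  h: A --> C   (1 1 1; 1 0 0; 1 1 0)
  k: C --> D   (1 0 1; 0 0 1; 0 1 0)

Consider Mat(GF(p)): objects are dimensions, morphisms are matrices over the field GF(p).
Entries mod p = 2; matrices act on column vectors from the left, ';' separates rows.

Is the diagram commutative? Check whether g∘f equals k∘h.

Answer: COMMUTES

Work:
Along f;g (path 1):
  e0=[1,0,0] f-->[1,1,1] g-->[0,1,1]
  e1=[0,1,0] f-->[1,0,0] g-->[0,1,0]
  e2=[0,0,1] f-->[0,1,0] g-->[1,0,0]
  ⟦path⟧₁ = (0 0 1; 1 1 0; 1 0 0)
Along h;k (path 2):
  e0=[1,0,0] h-->[1,1,1] k-->[0,1,1]
  e1=[0,1,0] h-->[1,0,1] k-->[0,1,0]
  e2=[0,0,1] h-->[1,0,0] k-->[1,0,0]
  ⟦path⟧₂ = (0 0 1; 1 1 0; 1 0 0)
Equal? equal; square commutes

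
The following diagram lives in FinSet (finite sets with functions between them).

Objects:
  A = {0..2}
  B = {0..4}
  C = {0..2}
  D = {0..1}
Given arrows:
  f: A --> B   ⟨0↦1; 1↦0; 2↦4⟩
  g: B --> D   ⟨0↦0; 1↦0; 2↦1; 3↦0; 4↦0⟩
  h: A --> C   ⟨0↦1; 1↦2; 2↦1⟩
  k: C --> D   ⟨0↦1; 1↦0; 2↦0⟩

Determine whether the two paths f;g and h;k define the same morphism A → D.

Along f;g (path 1):
  0 f-->1 g-->0
  1 f-->0 g-->0
  2 f-->4 g-->0
  composite₁ = ⟨0↦0; 1↦0; 2↦0⟩
Along h;k (path 2):
  0 h-->1 k-->0
  1 h-->2 k-->0
  2 h-->1 k-->0
  composite₂ = ⟨0↦0; 1↦0; 2↦0⟩
Equal? YES — commutes

Answer: COMMUTES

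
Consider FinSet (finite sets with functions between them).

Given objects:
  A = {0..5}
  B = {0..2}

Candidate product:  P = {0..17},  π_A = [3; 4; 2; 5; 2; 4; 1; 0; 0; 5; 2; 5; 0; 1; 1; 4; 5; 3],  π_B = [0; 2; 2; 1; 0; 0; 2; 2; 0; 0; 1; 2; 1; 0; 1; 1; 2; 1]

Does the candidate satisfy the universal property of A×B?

Answer: NOT A VALID PRODUCT — duplicate pair at indices 16,11

Trace:
|A|·|B| = 6·3 = 18;  |P| = 18
Check the pairing map k ↦ (π_A(k), π_B(k)):
  0 -> (3,0)
  1 -> (4,2)
  2 -> (2,2)
  3 -> (5,1)
  4 -> (2,0)
  5 -> (4,0)
  6 -> (1,2)
  7 -> (0,2)
  8 -> (0,0)
  9 -> (5,0)
  10 -> (2,1)
  11 -> (5,2)
  12 -> (0,1)
  13 -> (1,0)
  14 -> (1,1)
  15 -> (4,1)
  16 -> (5,2)  ✗ repeats pair of k=11
  17 -> (3,1)
distinct pairs in image: 17 / 18 needed
  → (5,2) hit at k=11 and k=16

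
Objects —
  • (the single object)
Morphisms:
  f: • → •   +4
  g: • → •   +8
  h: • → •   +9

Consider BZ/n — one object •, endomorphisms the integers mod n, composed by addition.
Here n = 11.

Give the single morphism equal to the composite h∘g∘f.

  0 +4≡4 +8≡1 +9≡10  (mod 11)
composite: +10

Answer: +10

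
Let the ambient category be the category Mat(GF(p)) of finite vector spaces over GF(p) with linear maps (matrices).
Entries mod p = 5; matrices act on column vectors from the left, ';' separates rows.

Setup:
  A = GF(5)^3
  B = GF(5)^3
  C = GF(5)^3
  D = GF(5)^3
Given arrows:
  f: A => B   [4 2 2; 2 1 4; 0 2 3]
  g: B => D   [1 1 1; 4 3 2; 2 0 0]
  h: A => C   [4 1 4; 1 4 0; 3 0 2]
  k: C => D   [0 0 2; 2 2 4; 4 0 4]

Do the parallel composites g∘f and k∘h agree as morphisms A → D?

Along f;g (path 1):
  e0=⟨1,0,0⟩ f=>⟨4,2,0⟩ g=>⟨1,2,3⟩
  e1=⟨0,1,0⟩ f=>⟨2,1,2⟩ g=>⟨0,0,4⟩
  e2=⟨0,0,1⟩ f=>⟨2,4,3⟩ g=>⟨4,1,4⟩
  ⟦path⟧₁ = [1 0 4; 2 0 1; 3 4 4]
Along h;k (path 2):
  e0=⟨1,0,0⟩ h=>⟨4,1,3⟩ k=>⟨1,2,3⟩
  e1=⟨0,1,0⟩ h=>⟨1,4,0⟩ k=>⟨0,0,4⟩
  e2=⟨0,0,1⟩ h=>⟨4,0,2⟩ k=>⟨4,1,4⟩
  ⟦path⟧₂ = [1 0 4; 2 0 1; 3 4 4]
Equal? YES — commutes

Answer: COMMUTES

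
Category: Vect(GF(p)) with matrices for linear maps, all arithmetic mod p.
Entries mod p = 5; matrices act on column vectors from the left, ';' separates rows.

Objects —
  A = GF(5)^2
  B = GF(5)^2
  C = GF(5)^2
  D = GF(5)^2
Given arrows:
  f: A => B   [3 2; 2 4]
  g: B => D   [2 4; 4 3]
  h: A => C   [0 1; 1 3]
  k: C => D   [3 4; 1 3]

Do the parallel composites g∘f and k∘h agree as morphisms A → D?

Path 1 = f;g:
  e0=⟨1,0⟩ f=>⟨3,2⟩ g=>⟨4,3⟩
  e1=⟨0,1⟩ f=>⟨2,4⟩ g=>⟨0,0⟩
  ⟦path⟧₁ = [4 0; 3 0]
Path 2 = h;k:
  e0=⟨1,0⟩ h=>⟨0,1⟩ k=>⟨4,3⟩
  e1=⟨0,1⟩ h=>⟨1,3⟩ k=>⟨0,0⟩
  ⟦path⟧₂ = [4 0; 3 0]
Equal? YES — commutes

Answer: COMMUTES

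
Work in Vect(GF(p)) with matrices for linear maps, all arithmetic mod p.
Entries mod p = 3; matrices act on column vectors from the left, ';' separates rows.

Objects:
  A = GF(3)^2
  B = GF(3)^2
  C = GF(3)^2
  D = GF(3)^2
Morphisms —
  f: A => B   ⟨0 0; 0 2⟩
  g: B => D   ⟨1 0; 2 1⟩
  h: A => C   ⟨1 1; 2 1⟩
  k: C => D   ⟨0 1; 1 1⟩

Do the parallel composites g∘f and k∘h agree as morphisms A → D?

Answer: DOES NOT COMMUTE

Derivation:
Path 1 = f;g:
  e0=⟨1,0⟩ f=>⟨0,0⟩ g=>⟨0,0⟩
  e1=⟨0,1⟩ f=>⟨0,2⟩ g=>⟨0,2⟩
  composite₁ = ⟨0 0; 0 2⟩
Path 2 = h;k:
  e0=⟨1,0⟩ h=>⟨1,2⟩ k=>⟨2,0⟩
  e1=⟨0,1⟩ h=>⟨1,1⟩ k=>⟨1,2⟩
  composite₂ = ⟨2 1; 0 2⟩
Equal? NO — does not commute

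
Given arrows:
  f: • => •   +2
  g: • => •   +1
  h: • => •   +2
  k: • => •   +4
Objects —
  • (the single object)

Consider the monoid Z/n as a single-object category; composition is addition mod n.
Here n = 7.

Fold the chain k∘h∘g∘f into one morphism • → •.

  0 +2≡2 +1≡3 +2≡5 +4≡2  (mod 7)
⟦path⟧: +2

Answer: +2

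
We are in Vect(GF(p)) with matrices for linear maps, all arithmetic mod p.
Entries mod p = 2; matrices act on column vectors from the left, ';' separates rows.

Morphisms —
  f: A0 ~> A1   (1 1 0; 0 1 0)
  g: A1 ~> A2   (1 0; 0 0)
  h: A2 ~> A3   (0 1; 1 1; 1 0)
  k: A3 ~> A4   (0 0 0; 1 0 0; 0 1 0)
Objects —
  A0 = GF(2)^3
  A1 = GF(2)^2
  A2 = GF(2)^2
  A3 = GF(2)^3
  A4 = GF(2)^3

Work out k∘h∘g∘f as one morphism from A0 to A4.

Answer: (0 0 0; 0 0 0; 1 1 0)

Trace:
  e0=⟨1,0,0⟩ f~>⟨1,0⟩ g~>⟨1,0⟩ h~>⟨0,1,1⟩ k~>⟨0,0,1⟩
  e1=⟨0,1,0⟩ f~>⟨1,1⟩ g~>⟨1,0⟩ h~>⟨0,1,1⟩ k~>⟨0,0,1⟩
  e2=⟨0,0,1⟩ f~>⟨0,0⟩ g~>⟨0,0⟩ h~>⟨0,0,0⟩ k~>⟨0,0,0⟩
result: (0 0 0; 0 0 0; 1 1 0)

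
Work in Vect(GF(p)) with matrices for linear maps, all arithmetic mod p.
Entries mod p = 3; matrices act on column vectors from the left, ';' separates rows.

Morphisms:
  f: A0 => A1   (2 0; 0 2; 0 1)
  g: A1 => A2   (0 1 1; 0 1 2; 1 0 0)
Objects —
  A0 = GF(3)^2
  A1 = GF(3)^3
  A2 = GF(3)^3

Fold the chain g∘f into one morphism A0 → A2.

  e0=(1,0) f=>(2,0,0) g=>(0,0,2)
  e1=(0,1) f=>(0,2,1) g=>(0,1,0)
composite: (0 0; 0 1; 2 0)

Answer: (0 0; 0 1; 2 0)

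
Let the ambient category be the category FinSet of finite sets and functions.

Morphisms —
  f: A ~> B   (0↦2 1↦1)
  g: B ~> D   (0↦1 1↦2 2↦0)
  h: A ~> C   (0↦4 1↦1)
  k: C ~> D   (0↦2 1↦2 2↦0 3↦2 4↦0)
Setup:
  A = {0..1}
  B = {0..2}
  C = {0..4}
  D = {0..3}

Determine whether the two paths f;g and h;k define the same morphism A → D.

Path 1 = f;g:
  0 f~>2 g~>0
  1 f~>1 g~>2
  result₁ = (0↦0 1↦2)
Path 2 = h;k:
  0 h~>4 k~>0
  1 h~>1 k~>2
  result₂ = (0↦0 1↦2)
Equal? equal; square commutes

Answer: COMMUTES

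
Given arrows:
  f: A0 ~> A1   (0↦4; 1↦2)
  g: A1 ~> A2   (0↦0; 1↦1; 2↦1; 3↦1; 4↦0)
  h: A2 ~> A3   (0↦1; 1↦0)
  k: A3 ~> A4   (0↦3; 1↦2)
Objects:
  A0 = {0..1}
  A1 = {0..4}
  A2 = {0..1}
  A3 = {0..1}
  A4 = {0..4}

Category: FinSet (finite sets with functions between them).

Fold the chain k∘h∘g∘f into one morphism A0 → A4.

Answer: (0↦2; 1↦3)

Trace:
  0 f~>4 g~>0 h~>1 k~>2
  1 f~>2 g~>1 h~>0 k~>3
⟦path⟧: (0↦2; 1↦3)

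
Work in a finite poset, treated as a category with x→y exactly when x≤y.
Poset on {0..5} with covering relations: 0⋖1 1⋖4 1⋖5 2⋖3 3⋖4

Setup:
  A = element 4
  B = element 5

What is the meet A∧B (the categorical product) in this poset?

Answer: A∧B = 1

Derivation:
{x : x≤A ∧ x≤B} = {0,1}  (A=4, B=5)
  0 ≤ 1
  1 ≤ 1
glb = 1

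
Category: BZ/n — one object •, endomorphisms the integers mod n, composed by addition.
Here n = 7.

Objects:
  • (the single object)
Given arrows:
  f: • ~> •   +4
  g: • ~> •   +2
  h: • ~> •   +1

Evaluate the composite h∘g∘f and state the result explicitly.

Answer: +0

Work:
  0 +4≡4 +2≡6 +1≡0  (mod 7)
composite: +0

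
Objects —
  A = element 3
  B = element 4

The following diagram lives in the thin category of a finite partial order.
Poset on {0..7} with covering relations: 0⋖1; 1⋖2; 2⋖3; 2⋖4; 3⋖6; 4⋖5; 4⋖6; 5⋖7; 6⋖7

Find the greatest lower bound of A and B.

Answer: A∧B = 2

Derivation:
Lower bounds of A=3 and B=4: {0,1,2}
  0 <= 2
  1 <= 2
  2 <= 2
glb = 2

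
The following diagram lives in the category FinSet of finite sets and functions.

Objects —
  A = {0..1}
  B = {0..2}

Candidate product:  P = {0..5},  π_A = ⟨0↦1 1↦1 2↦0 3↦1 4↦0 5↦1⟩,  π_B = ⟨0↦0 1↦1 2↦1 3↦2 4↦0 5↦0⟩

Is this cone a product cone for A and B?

Answer: NOT A VALID PRODUCT — duplicate pair at indices 5,0

Work:
|A|·|B| = 2·3 = 6;  |P| = 6
Check the pairing map k ↦ (π_A(k), π_B(k)):
  0 ↦ (1,0)
  1 ↦ (1,1)
  2 ↦ (0,1)
  3 ↦ (1,2)
  4 ↦ (0,0)
  5 ↦ (1,0)  ✗ repeats pair of k=0
distinct pairs in image: 5 / 6 needed
  → (1,0) hit at k=0 and k=5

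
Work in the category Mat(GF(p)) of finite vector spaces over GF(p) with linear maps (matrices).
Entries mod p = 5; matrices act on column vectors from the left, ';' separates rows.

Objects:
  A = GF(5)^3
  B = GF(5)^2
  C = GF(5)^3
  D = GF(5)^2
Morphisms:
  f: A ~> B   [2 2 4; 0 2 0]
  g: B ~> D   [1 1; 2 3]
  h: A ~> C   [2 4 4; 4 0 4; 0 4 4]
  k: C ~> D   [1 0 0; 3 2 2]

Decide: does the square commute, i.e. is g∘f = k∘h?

Path 1 = f;g:
  e0=(1,0,0) f~>(2,0) g~>(2,4)
  e1=(0,1,0) f~>(2,2) g~>(4,0)
  e2=(0,0,1) f~>(4,0) g~>(4,3)
  result₁ = [2 4 4; 4 0 3]
Path 2 = h;k:
  e0=(1,0,0) h~>(2,4,0) k~>(2,4)
  e1=(0,1,0) h~>(4,0,4) k~>(4,0)
  e2=(0,0,1) h~>(4,4,4) k~>(4,3)
  result₂ = [2 4 4; 4 0 3]
Equal? equal; square commutes

Answer: COMMUTES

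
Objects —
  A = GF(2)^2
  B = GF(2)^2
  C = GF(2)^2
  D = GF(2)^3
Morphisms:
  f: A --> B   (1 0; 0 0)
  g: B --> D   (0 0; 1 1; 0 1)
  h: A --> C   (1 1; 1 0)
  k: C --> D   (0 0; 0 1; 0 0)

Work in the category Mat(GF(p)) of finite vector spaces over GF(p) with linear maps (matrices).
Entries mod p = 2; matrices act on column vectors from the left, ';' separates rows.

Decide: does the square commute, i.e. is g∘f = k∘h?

Answer: COMMUTES

Trace:
1) trace f;g:
  e0=[1,0] f-->[1,0] g-->[0,1,0]
  e1=[0,1] f-->[0,0] g-->[0,0,0]
  composite₁ = (0 0; 1 0; 0 0)
2) trace h;k:
  e0=[1,0] h-->[1,1] k-->[0,1,0]
  e1=[0,1] h-->[1,0] k-->[0,0,0]
  composite₂ = (0 0; 1 0; 0 0)
Equal? equal; square commutes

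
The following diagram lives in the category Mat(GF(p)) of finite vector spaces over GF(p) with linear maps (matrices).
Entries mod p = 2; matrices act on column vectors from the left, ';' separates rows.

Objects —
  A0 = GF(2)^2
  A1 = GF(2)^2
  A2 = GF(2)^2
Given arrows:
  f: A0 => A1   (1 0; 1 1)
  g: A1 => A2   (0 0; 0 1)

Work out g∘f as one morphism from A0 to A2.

  e0=(1,0) f=>(1,1) g=>(0,1)
  e1=(0,1) f=>(0,1) g=>(0,1)
composite: (0 0; 1 1)

Answer: (0 0; 1 1)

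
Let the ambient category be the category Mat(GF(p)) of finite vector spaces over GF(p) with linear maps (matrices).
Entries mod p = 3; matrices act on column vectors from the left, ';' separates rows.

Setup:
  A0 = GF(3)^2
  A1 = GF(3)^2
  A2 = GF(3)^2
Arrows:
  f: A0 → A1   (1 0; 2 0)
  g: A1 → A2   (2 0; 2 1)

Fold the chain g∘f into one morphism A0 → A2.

Answer: (2 0; 1 0)

Derivation:
  e0=[1,0] f→[1,2] g→[2,1]
  e1=[0,1] f→[0,0] g→[0,0]
⟦path⟧: (2 0; 1 0)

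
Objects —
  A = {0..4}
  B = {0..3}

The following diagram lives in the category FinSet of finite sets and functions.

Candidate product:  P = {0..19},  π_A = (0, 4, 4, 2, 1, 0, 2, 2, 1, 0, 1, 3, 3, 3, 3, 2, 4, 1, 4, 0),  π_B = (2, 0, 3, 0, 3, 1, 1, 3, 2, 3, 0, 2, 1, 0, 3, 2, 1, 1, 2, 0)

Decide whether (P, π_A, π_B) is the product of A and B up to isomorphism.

|A|·|B| = 5·4 = 20;  |P| = 20
Check the pairing map k ↦ (π_A(k), π_B(k)):
  0 -> (0,2)
  1 -> (4,0)
  2 -> (4,3)
  3 -> (2,0)
  4 -> (1,3)
  5 -> (0,1)
  6 -> (2,1)
  7 -> (2,3)
  8 -> (1,2)
  9 -> (0,3)
  10 -> (1,0)
  11 -> (3,2)
  12 -> (3,1)
  13 -> (3,0)
  14 -> (3,3)
  15 -> (2,2)
  16 -> (4,1)
  17 -> (1,1)
  18 -> (4,2)
  19 -> (0,0)
distinct pairs in image: 20 / 20 needed
  → bijection onto A×B; projections well-typed.

Answer: VALID PRODUCT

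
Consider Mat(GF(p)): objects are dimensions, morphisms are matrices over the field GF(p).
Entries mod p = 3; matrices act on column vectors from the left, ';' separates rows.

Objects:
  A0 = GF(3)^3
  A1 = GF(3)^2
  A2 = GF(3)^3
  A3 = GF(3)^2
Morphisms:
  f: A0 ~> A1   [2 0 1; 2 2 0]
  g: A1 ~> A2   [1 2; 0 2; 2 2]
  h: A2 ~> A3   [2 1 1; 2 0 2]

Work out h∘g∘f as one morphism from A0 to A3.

  e0=[1,0,0] f~>[2,2] g~>[0,1,2] h~>[0,1]
  e1=[0,1,0] f~>[0,2] g~>[1,1,1] h~>[1,1]
  e2=[0,0,1] f~>[1,0] g~>[1,0,2] h~>[1,0]
result: [0 1 1; 1 1 0]

Answer: [0 1 1; 1 1 0]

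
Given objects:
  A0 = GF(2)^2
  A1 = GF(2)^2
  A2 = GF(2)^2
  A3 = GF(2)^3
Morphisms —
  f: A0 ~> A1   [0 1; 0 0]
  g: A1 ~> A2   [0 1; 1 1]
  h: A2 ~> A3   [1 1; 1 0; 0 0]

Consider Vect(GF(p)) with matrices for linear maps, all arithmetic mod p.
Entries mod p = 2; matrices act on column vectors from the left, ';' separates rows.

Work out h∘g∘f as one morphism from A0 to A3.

Answer: [0 1; 0 0; 0 0]

Derivation:
  e0=[1,0] f~>[0,0] g~>[0,0] h~>[0,0,0]
  e1=[0,1] f~>[1,0] g~>[0,1] h~>[1,0,0]
result: [0 1; 0 0; 0 0]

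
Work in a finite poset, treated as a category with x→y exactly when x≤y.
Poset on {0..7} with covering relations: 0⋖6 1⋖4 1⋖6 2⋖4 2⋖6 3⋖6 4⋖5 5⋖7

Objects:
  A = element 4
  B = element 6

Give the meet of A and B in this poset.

Answer: NO MEET EXISTS

Derivation:
{x : x⊑A ∧ x⊑B} = {1,2}  (A=4, B=6)
  maximal lower bounds 1 and 2 are incomparable: neither 1⊑2 nor 2⊑1
→ no greatest lower bound exists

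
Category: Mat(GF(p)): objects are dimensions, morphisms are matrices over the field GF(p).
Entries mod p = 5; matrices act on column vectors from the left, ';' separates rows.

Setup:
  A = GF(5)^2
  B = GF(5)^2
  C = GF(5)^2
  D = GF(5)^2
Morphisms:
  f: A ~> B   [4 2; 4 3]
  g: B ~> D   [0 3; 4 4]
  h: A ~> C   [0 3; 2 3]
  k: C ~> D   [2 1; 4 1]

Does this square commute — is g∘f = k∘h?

Answer: COMMUTES

Work:
Path 1 = f;g:
  e0=(1,0) f~>(4,4) g~>(2,2)
  e1=(0,1) f~>(2,3) g~>(4,0)
  ⟦path⟧₁ = [2 4; 2 0]
Path 2 = h;k:
  e0=(1,0) h~>(0,2) k~>(2,2)
  e1=(0,1) h~>(3,3) k~>(4,0)
  ⟦path⟧₂ = [2 4; 2 0]
Equal? equal; square commutes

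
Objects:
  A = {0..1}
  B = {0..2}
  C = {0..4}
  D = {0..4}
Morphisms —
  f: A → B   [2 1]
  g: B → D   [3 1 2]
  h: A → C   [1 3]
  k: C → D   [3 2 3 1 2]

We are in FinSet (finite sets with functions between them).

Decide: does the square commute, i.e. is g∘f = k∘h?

Answer: COMMUTES

Derivation:
1) trace f;g:
  0 f→2 g→2
  1 f→1 g→1
  composite₁ = [2 1]
2) trace h;k:
  0 h→1 k→2
  1 h→3 k→1
  composite₂ = [2 1]
Equal? same morphism ✓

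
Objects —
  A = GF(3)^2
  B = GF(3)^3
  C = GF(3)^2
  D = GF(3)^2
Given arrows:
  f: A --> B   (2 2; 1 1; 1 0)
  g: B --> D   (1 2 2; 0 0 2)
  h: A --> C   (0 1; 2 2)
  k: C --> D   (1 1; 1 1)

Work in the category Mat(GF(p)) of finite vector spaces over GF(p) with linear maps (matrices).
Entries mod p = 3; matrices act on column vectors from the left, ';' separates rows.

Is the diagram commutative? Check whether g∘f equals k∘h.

Answer: DOES NOT COMMUTE

Derivation:
1) trace f;g:
  e0=⟨1,0⟩ f-->⟨2,1,1⟩ g-->⟨0,2⟩
  e1=⟨0,1⟩ f-->⟨2,1,0⟩ g-->⟨1,0⟩
  composite₁ = (0 1; 2 0)
2) trace h;k:
  e0=⟨1,0⟩ h-->⟨0,2⟩ k-->⟨2,2⟩
  e1=⟨0,1⟩ h-->⟨1,2⟩ k-->⟨0,0⟩
  composite₂ = (2 0; 2 0)
Equal? distinct morphisms ✗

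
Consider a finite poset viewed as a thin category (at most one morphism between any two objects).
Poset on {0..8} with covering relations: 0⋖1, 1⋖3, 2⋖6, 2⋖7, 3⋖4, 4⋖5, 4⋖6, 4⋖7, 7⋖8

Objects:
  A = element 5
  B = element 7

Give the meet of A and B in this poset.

Common predecessors of 5,7: {0,1,3,4}
  0 ⊑ 4
  1 ⊑ 4
  3 ⊑ 4
  4 ⊑ 4
glb = 4

Answer: A∧B = 4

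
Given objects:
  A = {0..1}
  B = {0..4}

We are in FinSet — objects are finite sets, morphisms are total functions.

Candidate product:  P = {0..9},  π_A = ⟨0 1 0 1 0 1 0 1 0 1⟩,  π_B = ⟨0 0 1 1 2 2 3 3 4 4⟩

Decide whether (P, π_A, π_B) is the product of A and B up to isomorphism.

|A|·|B| = 2·5 = 10;  |P| = 10
Check the pairing map k ↦ (π_A(k), π_B(k)):
  0 : (0,0)
  1 : (1,0)
  2 : (0,1)
  3 : (1,1)
  4 : (0,2)
  5 : (1,2)
  6 : (0,3)
  7 : (1,3)
  8 : (0,4)
  9 : (1,4)
distinct pairs in image: 10 / 10 needed
  → bijection onto A×B; projections well-typed.

Answer: VALID PRODUCT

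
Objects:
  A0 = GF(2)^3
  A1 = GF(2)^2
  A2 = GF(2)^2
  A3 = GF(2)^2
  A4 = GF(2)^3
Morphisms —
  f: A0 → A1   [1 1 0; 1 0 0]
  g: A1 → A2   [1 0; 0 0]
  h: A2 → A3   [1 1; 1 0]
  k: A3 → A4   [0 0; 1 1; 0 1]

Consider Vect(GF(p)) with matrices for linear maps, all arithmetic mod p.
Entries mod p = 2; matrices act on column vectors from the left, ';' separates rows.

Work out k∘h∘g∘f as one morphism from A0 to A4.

Answer: [0 0 0; 0 0 0; 1 1 0]

Derivation:
  e0=(1,0,0) f→(1,1) g→(1,0) h→(1,1) k→(0,0,1)
  e1=(0,1,0) f→(1,0) g→(1,0) h→(1,1) k→(0,0,1)
  e2=(0,0,1) f→(0,0) g→(0,0) h→(0,0) k→(0,0,0)
⟦path⟧: [0 0 0; 0 0 0; 1 1 0]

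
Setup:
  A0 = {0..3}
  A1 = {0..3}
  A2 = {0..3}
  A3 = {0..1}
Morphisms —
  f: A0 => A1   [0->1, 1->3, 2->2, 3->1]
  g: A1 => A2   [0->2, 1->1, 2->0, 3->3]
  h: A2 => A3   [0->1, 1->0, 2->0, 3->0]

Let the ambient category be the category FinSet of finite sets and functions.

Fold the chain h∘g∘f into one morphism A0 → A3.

  0 f=>1 g=>1 h=>0
  1 f=>3 g=>3 h=>0
  2 f=>2 g=>0 h=>1
  3 f=>1 g=>1 h=>0
composite: [0->0, 1->0, 2->1, 3->0]

Answer: [0->0, 1->0, 2->1, 3->0]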